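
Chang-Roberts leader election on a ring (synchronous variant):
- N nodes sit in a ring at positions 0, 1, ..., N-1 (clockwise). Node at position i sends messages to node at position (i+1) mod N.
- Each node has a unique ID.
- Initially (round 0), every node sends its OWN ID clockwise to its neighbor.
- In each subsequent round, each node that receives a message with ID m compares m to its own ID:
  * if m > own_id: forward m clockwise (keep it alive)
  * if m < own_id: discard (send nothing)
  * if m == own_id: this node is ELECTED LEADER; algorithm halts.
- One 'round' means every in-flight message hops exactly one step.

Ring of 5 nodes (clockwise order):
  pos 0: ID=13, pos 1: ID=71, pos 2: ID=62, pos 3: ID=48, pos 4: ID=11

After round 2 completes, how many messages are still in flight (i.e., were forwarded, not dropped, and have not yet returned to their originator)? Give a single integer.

Answer: 3

Derivation:
Round 1: pos1(id71) recv 13: drop; pos2(id62) recv 71: fwd; pos3(id48) recv 62: fwd; pos4(id11) recv 48: fwd; pos0(id13) recv 11: drop
Round 2: pos3(id48) recv 71: fwd; pos4(id11) recv 62: fwd; pos0(id13) recv 48: fwd
After round 2: 3 messages still in flight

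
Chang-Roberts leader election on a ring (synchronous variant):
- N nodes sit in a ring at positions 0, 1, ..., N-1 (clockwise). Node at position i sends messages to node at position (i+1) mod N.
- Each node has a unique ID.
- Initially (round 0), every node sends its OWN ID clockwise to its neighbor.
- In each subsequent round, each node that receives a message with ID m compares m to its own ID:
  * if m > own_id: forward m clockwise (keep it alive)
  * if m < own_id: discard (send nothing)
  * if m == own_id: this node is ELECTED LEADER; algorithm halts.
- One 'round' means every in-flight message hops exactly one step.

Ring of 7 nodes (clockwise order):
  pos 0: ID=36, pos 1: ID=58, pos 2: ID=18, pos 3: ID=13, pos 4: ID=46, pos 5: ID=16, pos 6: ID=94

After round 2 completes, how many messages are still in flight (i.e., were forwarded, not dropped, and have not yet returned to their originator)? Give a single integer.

Round 1: pos1(id58) recv 36: drop; pos2(id18) recv 58: fwd; pos3(id13) recv 18: fwd; pos4(id46) recv 13: drop; pos5(id16) recv 46: fwd; pos6(id94) recv 16: drop; pos0(id36) recv 94: fwd
Round 2: pos3(id13) recv 58: fwd; pos4(id46) recv 18: drop; pos6(id94) recv 46: drop; pos1(id58) recv 94: fwd
After round 2: 2 messages still in flight

Answer: 2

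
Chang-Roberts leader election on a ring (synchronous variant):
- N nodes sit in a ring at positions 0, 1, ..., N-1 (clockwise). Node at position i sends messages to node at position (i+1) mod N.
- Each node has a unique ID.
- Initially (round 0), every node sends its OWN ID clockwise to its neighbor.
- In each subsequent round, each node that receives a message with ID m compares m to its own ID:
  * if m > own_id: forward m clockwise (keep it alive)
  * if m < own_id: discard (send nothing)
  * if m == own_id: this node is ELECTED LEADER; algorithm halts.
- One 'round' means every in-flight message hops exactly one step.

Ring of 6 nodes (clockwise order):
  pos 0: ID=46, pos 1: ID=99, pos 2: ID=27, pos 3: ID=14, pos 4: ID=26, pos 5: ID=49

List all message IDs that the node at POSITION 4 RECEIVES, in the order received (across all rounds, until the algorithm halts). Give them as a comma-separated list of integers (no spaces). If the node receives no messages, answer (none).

Round 1: pos1(id99) recv 46: drop; pos2(id27) recv 99: fwd; pos3(id14) recv 27: fwd; pos4(id26) recv 14: drop; pos5(id49) recv 26: drop; pos0(id46) recv 49: fwd
Round 2: pos3(id14) recv 99: fwd; pos4(id26) recv 27: fwd; pos1(id99) recv 49: drop
Round 3: pos4(id26) recv 99: fwd; pos5(id49) recv 27: drop
Round 4: pos5(id49) recv 99: fwd
Round 5: pos0(id46) recv 99: fwd
Round 6: pos1(id99) recv 99: ELECTED

Answer: 14,27,99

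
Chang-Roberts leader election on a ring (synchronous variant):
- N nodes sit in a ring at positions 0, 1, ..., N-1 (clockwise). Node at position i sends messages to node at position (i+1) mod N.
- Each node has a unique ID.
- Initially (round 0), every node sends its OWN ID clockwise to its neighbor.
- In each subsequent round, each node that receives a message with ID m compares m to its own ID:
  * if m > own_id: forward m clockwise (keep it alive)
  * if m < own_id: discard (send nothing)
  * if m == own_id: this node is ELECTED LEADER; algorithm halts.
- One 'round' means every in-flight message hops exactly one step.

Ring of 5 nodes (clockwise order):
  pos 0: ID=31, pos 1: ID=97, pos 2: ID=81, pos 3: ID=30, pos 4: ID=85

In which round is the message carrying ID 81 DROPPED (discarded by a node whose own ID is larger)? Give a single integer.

Answer: 2

Derivation:
Round 1: pos1(id97) recv 31: drop; pos2(id81) recv 97: fwd; pos3(id30) recv 81: fwd; pos4(id85) recv 30: drop; pos0(id31) recv 85: fwd
Round 2: pos3(id30) recv 97: fwd; pos4(id85) recv 81: drop; pos1(id97) recv 85: drop
Round 3: pos4(id85) recv 97: fwd
Round 4: pos0(id31) recv 97: fwd
Round 5: pos1(id97) recv 97: ELECTED
Message ID 81 originates at pos 2; dropped at pos 4 in round 2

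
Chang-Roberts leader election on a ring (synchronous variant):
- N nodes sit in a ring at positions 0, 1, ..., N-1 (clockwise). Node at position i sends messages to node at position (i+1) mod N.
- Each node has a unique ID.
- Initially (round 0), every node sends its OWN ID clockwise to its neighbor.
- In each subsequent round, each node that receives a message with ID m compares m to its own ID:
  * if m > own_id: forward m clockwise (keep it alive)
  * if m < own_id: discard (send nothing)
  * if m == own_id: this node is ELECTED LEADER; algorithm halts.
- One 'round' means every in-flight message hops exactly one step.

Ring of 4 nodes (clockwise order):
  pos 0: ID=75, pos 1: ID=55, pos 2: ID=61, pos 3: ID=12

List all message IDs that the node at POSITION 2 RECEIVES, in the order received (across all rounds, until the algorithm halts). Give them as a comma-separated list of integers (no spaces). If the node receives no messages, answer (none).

Round 1: pos1(id55) recv 75: fwd; pos2(id61) recv 55: drop; pos3(id12) recv 61: fwd; pos0(id75) recv 12: drop
Round 2: pos2(id61) recv 75: fwd; pos0(id75) recv 61: drop
Round 3: pos3(id12) recv 75: fwd
Round 4: pos0(id75) recv 75: ELECTED

Answer: 55,75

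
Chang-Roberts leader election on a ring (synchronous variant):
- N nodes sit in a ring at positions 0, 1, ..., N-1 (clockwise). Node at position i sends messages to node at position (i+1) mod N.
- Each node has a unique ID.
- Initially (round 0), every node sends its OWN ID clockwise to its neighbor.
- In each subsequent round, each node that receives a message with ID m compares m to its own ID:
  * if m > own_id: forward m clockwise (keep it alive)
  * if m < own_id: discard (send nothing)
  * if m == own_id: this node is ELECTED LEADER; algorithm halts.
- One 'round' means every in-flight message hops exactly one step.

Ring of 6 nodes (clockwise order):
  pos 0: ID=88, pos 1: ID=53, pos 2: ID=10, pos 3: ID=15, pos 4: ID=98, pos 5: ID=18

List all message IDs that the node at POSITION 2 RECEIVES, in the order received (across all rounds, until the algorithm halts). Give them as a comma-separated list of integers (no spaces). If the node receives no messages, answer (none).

Round 1: pos1(id53) recv 88: fwd; pos2(id10) recv 53: fwd; pos3(id15) recv 10: drop; pos4(id98) recv 15: drop; pos5(id18) recv 98: fwd; pos0(id88) recv 18: drop
Round 2: pos2(id10) recv 88: fwd; pos3(id15) recv 53: fwd; pos0(id88) recv 98: fwd
Round 3: pos3(id15) recv 88: fwd; pos4(id98) recv 53: drop; pos1(id53) recv 98: fwd
Round 4: pos4(id98) recv 88: drop; pos2(id10) recv 98: fwd
Round 5: pos3(id15) recv 98: fwd
Round 6: pos4(id98) recv 98: ELECTED

Answer: 53,88,98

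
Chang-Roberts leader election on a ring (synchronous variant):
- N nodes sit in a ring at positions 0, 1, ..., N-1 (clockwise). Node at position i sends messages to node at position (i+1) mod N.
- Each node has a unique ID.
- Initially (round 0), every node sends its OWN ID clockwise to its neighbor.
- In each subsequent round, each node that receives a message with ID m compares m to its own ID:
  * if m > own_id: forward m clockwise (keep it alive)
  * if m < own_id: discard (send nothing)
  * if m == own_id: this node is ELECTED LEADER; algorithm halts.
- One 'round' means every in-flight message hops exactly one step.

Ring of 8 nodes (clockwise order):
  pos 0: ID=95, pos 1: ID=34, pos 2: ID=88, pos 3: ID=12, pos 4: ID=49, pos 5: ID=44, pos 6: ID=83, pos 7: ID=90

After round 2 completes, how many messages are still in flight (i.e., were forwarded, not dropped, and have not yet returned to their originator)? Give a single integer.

Answer: 2

Derivation:
Round 1: pos1(id34) recv 95: fwd; pos2(id88) recv 34: drop; pos3(id12) recv 88: fwd; pos4(id49) recv 12: drop; pos5(id44) recv 49: fwd; pos6(id83) recv 44: drop; pos7(id90) recv 83: drop; pos0(id95) recv 90: drop
Round 2: pos2(id88) recv 95: fwd; pos4(id49) recv 88: fwd; pos6(id83) recv 49: drop
After round 2: 2 messages still in flight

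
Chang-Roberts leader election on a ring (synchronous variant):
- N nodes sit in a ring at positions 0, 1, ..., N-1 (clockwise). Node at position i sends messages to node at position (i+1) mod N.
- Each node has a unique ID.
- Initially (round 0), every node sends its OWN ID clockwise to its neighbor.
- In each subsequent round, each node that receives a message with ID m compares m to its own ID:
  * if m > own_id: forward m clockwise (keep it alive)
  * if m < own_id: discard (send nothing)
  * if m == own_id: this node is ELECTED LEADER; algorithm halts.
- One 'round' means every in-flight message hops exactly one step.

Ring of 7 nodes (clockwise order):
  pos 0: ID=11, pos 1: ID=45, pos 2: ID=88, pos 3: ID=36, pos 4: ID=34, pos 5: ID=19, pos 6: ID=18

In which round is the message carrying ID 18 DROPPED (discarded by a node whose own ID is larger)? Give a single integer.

Answer: 2

Derivation:
Round 1: pos1(id45) recv 11: drop; pos2(id88) recv 45: drop; pos3(id36) recv 88: fwd; pos4(id34) recv 36: fwd; pos5(id19) recv 34: fwd; pos6(id18) recv 19: fwd; pos0(id11) recv 18: fwd
Round 2: pos4(id34) recv 88: fwd; pos5(id19) recv 36: fwd; pos6(id18) recv 34: fwd; pos0(id11) recv 19: fwd; pos1(id45) recv 18: drop
Round 3: pos5(id19) recv 88: fwd; pos6(id18) recv 36: fwd; pos0(id11) recv 34: fwd; pos1(id45) recv 19: drop
Round 4: pos6(id18) recv 88: fwd; pos0(id11) recv 36: fwd; pos1(id45) recv 34: drop
Round 5: pos0(id11) recv 88: fwd; pos1(id45) recv 36: drop
Round 6: pos1(id45) recv 88: fwd
Round 7: pos2(id88) recv 88: ELECTED
Message ID 18 originates at pos 6; dropped at pos 1 in round 2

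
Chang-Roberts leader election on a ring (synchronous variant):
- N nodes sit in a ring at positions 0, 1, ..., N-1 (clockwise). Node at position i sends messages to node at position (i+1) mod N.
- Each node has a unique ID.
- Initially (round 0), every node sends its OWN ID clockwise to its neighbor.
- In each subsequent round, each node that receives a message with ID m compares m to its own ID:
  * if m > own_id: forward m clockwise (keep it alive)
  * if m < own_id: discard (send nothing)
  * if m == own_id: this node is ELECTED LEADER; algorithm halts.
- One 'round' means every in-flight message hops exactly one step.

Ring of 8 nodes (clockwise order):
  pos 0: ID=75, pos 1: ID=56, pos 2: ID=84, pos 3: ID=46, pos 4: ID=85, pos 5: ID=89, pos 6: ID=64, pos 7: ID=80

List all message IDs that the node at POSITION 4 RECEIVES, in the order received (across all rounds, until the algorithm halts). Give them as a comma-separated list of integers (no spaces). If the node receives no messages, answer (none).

Answer: 46,84,89

Derivation:
Round 1: pos1(id56) recv 75: fwd; pos2(id84) recv 56: drop; pos3(id46) recv 84: fwd; pos4(id85) recv 46: drop; pos5(id89) recv 85: drop; pos6(id64) recv 89: fwd; pos7(id80) recv 64: drop; pos0(id75) recv 80: fwd
Round 2: pos2(id84) recv 75: drop; pos4(id85) recv 84: drop; pos7(id80) recv 89: fwd; pos1(id56) recv 80: fwd
Round 3: pos0(id75) recv 89: fwd; pos2(id84) recv 80: drop
Round 4: pos1(id56) recv 89: fwd
Round 5: pos2(id84) recv 89: fwd
Round 6: pos3(id46) recv 89: fwd
Round 7: pos4(id85) recv 89: fwd
Round 8: pos5(id89) recv 89: ELECTED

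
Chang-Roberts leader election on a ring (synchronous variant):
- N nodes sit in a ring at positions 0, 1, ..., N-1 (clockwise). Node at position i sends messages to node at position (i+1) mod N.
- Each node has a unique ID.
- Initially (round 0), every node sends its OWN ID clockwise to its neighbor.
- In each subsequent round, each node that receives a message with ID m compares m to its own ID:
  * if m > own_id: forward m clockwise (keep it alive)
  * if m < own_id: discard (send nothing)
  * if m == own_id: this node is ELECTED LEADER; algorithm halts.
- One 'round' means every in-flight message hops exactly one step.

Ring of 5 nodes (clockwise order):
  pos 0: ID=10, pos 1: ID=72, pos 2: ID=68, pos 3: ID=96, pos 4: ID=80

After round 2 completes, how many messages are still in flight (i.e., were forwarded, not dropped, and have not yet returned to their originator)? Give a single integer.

Answer: 2

Derivation:
Round 1: pos1(id72) recv 10: drop; pos2(id68) recv 72: fwd; pos3(id96) recv 68: drop; pos4(id80) recv 96: fwd; pos0(id10) recv 80: fwd
Round 2: pos3(id96) recv 72: drop; pos0(id10) recv 96: fwd; pos1(id72) recv 80: fwd
After round 2: 2 messages still in flight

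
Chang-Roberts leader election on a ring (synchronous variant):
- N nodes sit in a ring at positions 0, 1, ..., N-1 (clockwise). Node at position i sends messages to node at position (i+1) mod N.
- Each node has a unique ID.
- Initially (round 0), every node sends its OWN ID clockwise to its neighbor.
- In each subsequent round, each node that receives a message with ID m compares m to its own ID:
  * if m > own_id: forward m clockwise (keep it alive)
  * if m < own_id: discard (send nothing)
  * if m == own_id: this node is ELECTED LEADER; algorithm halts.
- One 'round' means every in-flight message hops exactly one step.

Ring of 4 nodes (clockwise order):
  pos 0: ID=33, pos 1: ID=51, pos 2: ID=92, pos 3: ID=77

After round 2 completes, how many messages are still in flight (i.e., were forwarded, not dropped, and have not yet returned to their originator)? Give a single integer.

Round 1: pos1(id51) recv 33: drop; pos2(id92) recv 51: drop; pos3(id77) recv 92: fwd; pos0(id33) recv 77: fwd
Round 2: pos0(id33) recv 92: fwd; pos1(id51) recv 77: fwd
After round 2: 2 messages still in flight

Answer: 2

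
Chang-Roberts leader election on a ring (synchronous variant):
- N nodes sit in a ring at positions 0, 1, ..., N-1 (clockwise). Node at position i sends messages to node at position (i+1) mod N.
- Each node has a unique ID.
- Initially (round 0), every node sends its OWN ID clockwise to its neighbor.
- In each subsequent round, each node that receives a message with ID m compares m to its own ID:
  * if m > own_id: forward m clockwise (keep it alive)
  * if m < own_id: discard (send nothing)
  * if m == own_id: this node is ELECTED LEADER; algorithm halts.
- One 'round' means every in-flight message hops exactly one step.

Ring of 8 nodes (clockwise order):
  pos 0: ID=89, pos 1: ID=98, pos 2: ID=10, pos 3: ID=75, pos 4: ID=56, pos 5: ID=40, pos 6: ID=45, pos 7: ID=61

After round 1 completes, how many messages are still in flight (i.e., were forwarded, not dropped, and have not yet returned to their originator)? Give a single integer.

Round 1: pos1(id98) recv 89: drop; pos2(id10) recv 98: fwd; pos3(id75) recv 10: drop; pos4(id56) recv 75: fwd; pos5(id40) recv 56: fwd; pos6(id45) recv 40: drop; pos7(id61) recv 45: drop; pos0(id89) recv 61: drop
After round 1: 3 messages still in flight

Answer: 3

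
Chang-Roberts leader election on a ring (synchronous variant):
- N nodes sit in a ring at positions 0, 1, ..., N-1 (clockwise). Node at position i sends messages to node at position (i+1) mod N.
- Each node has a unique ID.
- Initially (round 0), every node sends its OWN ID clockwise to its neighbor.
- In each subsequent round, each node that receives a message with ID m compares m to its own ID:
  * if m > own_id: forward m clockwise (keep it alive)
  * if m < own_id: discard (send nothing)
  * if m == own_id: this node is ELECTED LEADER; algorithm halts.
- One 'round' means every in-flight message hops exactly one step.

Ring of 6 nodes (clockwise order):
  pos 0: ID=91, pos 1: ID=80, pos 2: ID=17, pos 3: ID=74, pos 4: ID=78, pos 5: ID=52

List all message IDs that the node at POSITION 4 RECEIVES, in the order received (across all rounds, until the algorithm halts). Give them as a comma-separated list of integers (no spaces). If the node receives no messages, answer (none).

Answer: 74,80,91

Derivation:
Round 1: pos1(id80) recv 91: fwd; pos2(id17) recv 80: fwd; pos3(id74) recv 17: drop; pos4(id78) recv 74: drop; pos5(id52) recv 78: fwd; pos0(id91) recv 52: drop
Round 2: pos2(id17) recv 91: fwd; pos3(id74) recv 80: fwd; pos0(id91) recv 78: drop
Round 3: pos3(id74) recv 91: fwd; pos4(id78) recv 80: fwd
Round 4: pos4(id78) recv 91: fwd; pos5(id52) recv 80: fwd
Round 5: pos5(id52) recv 91: fwd; pos0(id91) recv 80: drop
Round 6: pos0(id91) recv 91: ELECTED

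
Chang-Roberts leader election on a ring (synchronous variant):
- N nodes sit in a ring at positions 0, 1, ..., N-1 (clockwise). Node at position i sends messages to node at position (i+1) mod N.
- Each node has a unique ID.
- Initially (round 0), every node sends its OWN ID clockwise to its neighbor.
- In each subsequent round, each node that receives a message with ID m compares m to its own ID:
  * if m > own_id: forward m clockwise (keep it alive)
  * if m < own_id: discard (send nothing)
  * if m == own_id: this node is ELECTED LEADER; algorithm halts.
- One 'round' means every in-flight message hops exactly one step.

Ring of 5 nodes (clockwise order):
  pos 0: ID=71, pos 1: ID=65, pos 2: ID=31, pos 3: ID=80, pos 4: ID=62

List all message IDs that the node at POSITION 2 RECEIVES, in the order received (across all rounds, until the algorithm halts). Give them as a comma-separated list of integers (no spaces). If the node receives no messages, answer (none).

Answer: 65,71,80

Derivation:
Round 1: pos1(id65) recv 71: fwd; pos2(id31) recv 65: fwd; pos3(id80) recv 31: drop; pos4(id62) recv 80: fwd; pos0(id71) recv 62: drop
Round 2: pos2(id31) recv 71: fwd; pos3(id80) recv 65: drop; pos0(id71) recv 80: fwd
Round 3: pos3(id80) recv 71: drop; pos1(id65) recv 80: fwd
Round 4: pos2(id31) recv 80: fwd
Round 5: pos3(id80) recv 80: ELECTED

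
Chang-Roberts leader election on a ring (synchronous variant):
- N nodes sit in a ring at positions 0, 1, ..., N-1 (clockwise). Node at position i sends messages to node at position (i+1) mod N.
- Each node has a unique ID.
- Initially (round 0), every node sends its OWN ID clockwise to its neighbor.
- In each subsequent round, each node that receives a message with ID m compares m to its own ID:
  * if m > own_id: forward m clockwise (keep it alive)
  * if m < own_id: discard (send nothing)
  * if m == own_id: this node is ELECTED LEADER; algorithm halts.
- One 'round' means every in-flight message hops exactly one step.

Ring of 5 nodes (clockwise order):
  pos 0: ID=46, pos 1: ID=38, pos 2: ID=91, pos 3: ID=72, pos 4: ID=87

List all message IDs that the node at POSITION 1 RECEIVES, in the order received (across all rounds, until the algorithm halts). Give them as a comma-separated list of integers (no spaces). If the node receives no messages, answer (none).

Answer: 46,87,91

Derivation:
Round 1: pos1(id38) recv 46: fwd; pos2(id91) recv 38: drop; pos3(id72) recv 91: fwd; pos4(id87) recv 72: drop; pos0(id46) recv 87: fwd
Round 2: pos2(id91) recv 46: drop; pos4(id87) recv 91: fwd; pos1(id38) recv 87: fwd
Round 3: pos0(id46) recv 91: fwd; pos2(id91) recv 87: drop
Round 4: pos1(id38) recv 91: fwd
Round 5: pos2(id91) recv 91: ELECTED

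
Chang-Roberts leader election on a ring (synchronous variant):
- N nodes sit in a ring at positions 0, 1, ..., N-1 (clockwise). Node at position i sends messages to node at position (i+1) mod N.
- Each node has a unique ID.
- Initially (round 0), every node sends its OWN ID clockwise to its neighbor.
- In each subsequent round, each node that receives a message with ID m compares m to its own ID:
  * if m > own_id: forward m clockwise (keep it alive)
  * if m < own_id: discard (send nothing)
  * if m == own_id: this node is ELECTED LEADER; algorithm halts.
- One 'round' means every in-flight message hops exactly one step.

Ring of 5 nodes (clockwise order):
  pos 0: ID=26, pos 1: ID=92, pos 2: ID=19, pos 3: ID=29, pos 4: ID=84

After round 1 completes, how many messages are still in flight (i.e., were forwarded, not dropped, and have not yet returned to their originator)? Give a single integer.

Round 1: pos1(id92) recv 26: drop; pos2(id19) recv 92: fwd; pos3(id29) recv 19: drop; pos4(id84) recv 29: drop; pos0(id26) recv 84: fwd
After round 1: 2 messages still in flight

Answer: 2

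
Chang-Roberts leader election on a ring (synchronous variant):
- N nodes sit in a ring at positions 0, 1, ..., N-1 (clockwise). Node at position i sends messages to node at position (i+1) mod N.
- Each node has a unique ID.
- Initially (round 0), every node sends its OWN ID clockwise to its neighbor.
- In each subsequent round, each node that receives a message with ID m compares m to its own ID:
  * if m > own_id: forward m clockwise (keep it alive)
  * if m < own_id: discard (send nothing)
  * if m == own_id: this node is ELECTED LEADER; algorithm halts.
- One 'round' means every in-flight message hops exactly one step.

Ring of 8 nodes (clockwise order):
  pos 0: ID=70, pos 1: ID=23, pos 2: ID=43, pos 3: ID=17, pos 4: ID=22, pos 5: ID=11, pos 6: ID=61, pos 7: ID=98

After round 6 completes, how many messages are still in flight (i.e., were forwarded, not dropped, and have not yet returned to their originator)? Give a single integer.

Answer: 2

Derivation:
Round 1: pos1(id23) recv 70: fwd; pos2(id43) recv 23: drop; pos3(id17) recv 43: fwd; pos4(id22) recv 17: drop; pos5(id11) recv 22: fwd; pos6(id61) recv 11: drop; pos7(id98) recv 61: drop; pos0(id70) recv 98: fwd
Round 2: pos2(id43) recv 70: fwd; pos4(id22) recv 43: fwd; pos6(id61) recv 22: drop; pos1(id23) recv 98: fwd
Round 3: pos3(id17) recv 70: fwd; pos5(id11) recv 43: fwd; pos2(id43) recv 98: fwd
Round 4: pos4(id22) recv 70: fwd; pos6(id61) recv 43: drop; pos3(id17) recv 98: fwd
Round 5: pos5(id11) recv 70: fwd; pos4(id22) recv 98: fwd
Round 6: pos6(id61) recv 70: fwd; pos5(id11) recv 98: fwd
After round 6: 2 messages still in flight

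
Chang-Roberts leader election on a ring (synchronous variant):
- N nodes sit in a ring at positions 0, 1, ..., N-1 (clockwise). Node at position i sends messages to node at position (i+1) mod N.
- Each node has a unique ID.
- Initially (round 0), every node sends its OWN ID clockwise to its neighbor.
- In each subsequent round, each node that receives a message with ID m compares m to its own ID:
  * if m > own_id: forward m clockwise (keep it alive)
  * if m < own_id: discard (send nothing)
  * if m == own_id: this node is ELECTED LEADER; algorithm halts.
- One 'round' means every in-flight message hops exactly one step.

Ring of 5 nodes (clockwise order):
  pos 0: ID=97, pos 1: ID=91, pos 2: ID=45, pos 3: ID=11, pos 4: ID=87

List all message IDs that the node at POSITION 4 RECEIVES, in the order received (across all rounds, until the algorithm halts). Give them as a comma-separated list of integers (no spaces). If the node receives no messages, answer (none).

Answer: 11,45,91,97

Derivation:
Round 1: pos1(id91) recv 97: fwd; pos2(id45) recv 91: fwd; pos3(id11) recv 45: fwd; pos4(id87) recv 11: drop; pos0(id97) recv 87: drop
Round 2: pos2(id45) recv 97: fwd; pos3(id11) recv 91: fwd; pos4(id87) recv 45: drop
Round 3: pos3(id11) recv 97: fwd; pos4(id87) recv 91: fwd
Round 4: pos4(id87) recv 97: fwd; pos0(id97) recv 91: drop
Round 5: pos0(id97) recv 97: ELECTED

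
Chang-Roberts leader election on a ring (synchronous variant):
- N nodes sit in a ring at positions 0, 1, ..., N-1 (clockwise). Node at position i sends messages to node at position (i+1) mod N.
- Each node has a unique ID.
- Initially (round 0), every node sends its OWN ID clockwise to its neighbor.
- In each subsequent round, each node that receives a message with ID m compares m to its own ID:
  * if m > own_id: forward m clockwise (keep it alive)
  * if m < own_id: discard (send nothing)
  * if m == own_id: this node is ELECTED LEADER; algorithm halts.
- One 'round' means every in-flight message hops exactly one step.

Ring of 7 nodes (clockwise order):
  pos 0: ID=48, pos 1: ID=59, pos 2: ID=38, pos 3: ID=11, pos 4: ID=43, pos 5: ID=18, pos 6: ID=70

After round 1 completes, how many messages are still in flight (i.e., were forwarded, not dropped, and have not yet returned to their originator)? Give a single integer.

Round 1: pos1(id59) recv 48: drop; pos2(id38) recv 59: fwd; pos3(id11) recv 38: fwd; pos4(id43) recv 11: drop; pos5(id18) recv 43: fwd; pos6(id70) recv 18: drop; pos0(id48) recv 70: fwd
After round 1: 4 messages still in flight

Answer: 4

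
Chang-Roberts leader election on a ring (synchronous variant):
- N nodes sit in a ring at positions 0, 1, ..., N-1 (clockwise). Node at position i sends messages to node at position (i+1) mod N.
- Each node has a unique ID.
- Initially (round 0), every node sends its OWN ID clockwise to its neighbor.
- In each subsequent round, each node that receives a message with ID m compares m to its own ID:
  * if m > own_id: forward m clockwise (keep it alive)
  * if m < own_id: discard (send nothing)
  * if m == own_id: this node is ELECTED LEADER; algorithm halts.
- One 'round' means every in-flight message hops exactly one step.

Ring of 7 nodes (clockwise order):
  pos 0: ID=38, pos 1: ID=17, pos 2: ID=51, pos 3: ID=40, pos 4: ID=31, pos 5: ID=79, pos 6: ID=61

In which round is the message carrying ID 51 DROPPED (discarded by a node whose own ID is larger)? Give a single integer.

Answer: 3

Derivation:
Round 1: pos1(id17) recv 38: fwd; pos2(id51) recv 17: drop; pos3(id40) recv 51: fwd; pos4(id31) recv 40: fwd; pos5(id79) recv 31: drop; pos6(id61) recv 79: fwd; pos0(id38) recv 61: fwd
Round 2: pos2(id51) recv 38: drop; pos4(id31) recv 51: fwd; pos5(id79) recv 40: drop; pos0(id38) recv 79: fwd; pos1(id17) recv 61: fwd
Round 3: pos5(id79) recv 51: drop; pos1(id17) recv 79: fwd; pos2(id51) recv 61: fwd
Round 4: pos2(id51) recv 79: fwd; pos3(id40) recv 61: fwd
Round 5: pos3(id40) recv 79: fwd; pos4(id31) recv 61: fwd
Round 6: pos4(id31) recv 79: fwd; pos5(id79) recv 61: drop
Round 7: pos5(id79) recv 79: ELECTED
Message ID 51 originates at pos 2; dropped at pos 5 in round 3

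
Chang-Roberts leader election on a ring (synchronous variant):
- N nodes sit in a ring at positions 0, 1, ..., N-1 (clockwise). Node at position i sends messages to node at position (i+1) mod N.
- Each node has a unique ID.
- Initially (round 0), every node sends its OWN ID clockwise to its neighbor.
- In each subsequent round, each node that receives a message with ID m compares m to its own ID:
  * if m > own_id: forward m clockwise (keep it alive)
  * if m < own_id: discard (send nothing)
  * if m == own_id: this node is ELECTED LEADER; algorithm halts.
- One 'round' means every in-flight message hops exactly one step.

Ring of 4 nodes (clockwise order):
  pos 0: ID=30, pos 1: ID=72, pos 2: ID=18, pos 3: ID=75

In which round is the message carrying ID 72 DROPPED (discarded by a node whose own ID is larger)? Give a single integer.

Answer: 2

Derivation:
Round 1: pos1(id72) recv 30: drop; pos2(id18) recv 72: fwd; pos3(id75) recv 18: drop; pos0(id30) recv 75: fwd
Round 2: pos3(id75) recv 72: drop; pos1(id72) recv 75: fwd
Round 3: pos2(id18) recv 75: fwd
Round 4: pos3(id75) recv 75: ELECTED
Message ID 72 originates at pos 1; dropped at pos 3 in round 2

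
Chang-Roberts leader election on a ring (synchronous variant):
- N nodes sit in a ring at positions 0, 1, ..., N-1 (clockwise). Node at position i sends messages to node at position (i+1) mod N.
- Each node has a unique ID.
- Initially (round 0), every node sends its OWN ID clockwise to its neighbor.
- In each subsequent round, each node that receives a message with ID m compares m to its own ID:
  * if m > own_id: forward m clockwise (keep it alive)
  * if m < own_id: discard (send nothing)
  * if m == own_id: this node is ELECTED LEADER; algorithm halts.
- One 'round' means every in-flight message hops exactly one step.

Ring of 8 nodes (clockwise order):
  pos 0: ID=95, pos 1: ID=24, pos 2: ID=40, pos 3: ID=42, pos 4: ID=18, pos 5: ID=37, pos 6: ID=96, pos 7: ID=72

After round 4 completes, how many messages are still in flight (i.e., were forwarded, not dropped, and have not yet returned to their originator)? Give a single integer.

Answer: 2

Derivation:
Round 1: pos1(id24) recv 95: fwd; pos2(id40) recv 24: drop; pos3(id42) recv 40: drop; pos4(id18) recv 42: fwd; pos5(id37) recv 18: drop; pos6(id96) recv 37: drop; pos7(id72) recv 96: fwd; pos0(id95) recv 72: drop
Round 2: pos2(id40) recv 95: fwd; pos5(id37) recv 42: fwd; pos0(id95) recv 96: fwd
Round 3: pos3(id42) recv 95: fwd; pos6(id96) recv 42: drop; pos1(id24) recv 96: fwd
Round 4: pos4(id18) recv 95: fwd; pos2(id40) recv 96: fwd
After round 4: 2 messages still in flight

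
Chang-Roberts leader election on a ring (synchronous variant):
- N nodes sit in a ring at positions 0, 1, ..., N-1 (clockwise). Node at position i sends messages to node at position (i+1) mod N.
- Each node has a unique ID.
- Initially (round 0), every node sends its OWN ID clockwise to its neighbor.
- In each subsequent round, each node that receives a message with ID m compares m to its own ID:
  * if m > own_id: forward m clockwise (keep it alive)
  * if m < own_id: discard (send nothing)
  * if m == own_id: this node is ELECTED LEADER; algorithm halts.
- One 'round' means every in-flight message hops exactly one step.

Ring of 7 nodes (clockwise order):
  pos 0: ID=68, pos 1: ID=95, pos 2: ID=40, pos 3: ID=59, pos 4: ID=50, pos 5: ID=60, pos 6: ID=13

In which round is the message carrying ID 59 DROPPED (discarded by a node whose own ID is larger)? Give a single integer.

Round 1: pos1(id95) recv 68: drop; pos2(id40) recv 95: fwd; pos3(id59) recv 40: drop; pos4(id50) recv 59: fwd; pos5(id60) recv 50: drop; pos6(id13) recv 60: fwd; pos0(id68) recv 13: drop
Round 2: pos3(id59) recv 95: fwd; pos5(id60) recv 59: drop; pos0(id68) recv 60: drop
Round 3: pos4(id50) recv 95: fwd
Round 4: pos5(id60) recv 95: fwd
Round 5: pos6(id13) recv 95: fwd
Round 6: pos0(id68) recv 95: fwd
Round 7: pos1(id95) recv 95: ELECTED
Message ID 59 originates at pos 3; dropped at pos 5 in round 2

Answer: 2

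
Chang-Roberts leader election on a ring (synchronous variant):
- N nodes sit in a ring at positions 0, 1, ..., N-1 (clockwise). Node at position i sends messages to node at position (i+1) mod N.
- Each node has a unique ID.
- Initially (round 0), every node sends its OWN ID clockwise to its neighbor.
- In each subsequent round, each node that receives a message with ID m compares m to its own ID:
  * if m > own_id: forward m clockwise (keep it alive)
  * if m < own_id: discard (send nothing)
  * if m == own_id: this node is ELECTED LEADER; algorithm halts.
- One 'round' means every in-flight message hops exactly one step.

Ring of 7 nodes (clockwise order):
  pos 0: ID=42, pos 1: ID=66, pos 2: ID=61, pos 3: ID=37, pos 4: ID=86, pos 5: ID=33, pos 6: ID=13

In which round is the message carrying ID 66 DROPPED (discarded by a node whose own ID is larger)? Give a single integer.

Answer: 3

Derivation:
Round 1: pos1(id66) recv 42: drop; pos2(id61) recv 66: fwd; pos3(id37) recv 61: fwd; pos4(id86) recv 37: drop; pos5(id33) recv 86: fwd; pos6(id13) recv 33: fwd; pos0(id42) recv 13: drop
Round 2: pos3(id37) recv 66: fwd; pos4(id86) recv 61: drop; pos6(id13) recv 86: fwd; pos0(id42) recv 33: drop
Round 3: pos4(id86) recv 66: drop; pos0(id42) recv 86: fwd
Round 4: pos1(id66) recv 86: fwd
Round 5: pos2(id61) recv 86: fwd
Round 6: pos3(id37) recv 86: fwd
Round 7: pos4(id86) recv 86: ELECTED
Message ID 66 originates at pos 1; dropped at pos 4 in round 3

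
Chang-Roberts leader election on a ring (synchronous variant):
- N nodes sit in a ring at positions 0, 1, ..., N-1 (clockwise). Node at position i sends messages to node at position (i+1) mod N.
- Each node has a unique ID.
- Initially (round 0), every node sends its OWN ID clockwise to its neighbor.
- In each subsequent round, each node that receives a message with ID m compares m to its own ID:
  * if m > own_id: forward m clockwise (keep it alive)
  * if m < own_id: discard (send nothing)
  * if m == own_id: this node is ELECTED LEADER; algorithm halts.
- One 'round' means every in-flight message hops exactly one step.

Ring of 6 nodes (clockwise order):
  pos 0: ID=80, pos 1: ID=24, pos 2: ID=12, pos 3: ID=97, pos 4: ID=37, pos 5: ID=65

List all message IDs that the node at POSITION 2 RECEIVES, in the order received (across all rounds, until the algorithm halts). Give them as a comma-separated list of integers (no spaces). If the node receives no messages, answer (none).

Answer: 24,80,97

Derivation:
Round 1: pos1(id24) recv 80: fwd; pos2(id12) recv 24: fwd; pos3(id97) recv 12: drop; pos4(id37) recv 97: fwd; pos5(id65) recv 37: drop; pos0(id80) recv 65: drop
Round 2: pos2(id12) recv 80: fwd; pos3(id97) recv 24: drop; pos5(id65) recv 97: fwd
Round 3: pos3(id97) recv 80: drop; pos0(id80) recv 97: fwd
Round 4: pos1(id24) recv 97: fwd
Round 5: pos2(id12) recv 97: fwd
Round 6: pos3(id97) recv 97: ELECTED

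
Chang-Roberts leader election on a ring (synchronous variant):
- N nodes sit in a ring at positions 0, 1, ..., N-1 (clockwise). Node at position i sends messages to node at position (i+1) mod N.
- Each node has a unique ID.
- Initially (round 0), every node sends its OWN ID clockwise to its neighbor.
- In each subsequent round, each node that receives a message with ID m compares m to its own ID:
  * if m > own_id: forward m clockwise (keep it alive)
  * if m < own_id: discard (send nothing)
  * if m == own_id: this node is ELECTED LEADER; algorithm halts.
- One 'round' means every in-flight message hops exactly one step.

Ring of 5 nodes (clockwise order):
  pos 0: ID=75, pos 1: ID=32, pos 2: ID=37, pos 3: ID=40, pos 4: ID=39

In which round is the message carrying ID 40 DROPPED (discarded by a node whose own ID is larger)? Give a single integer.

Round 1: pos1(id32) recv 75: fwd; pos2(id37) recv 32: drop; pos3(id40) recv 37: drop; pos4(id39) recv 40: fwd; pos0(id75) recv 39: drop
Round 2: pos2(id37) recv 75: fwd; pos0(id75) recv 40: drop
Round 3: pos3(id40) recv 75: fwd
Round 4: pos4(id39) recv 75: fwd
Round 5: pos0(id75) recv 75: ELECTED
Message ID 40 originates at pos 3; dropped at pos 0 in round 2

Answer: 2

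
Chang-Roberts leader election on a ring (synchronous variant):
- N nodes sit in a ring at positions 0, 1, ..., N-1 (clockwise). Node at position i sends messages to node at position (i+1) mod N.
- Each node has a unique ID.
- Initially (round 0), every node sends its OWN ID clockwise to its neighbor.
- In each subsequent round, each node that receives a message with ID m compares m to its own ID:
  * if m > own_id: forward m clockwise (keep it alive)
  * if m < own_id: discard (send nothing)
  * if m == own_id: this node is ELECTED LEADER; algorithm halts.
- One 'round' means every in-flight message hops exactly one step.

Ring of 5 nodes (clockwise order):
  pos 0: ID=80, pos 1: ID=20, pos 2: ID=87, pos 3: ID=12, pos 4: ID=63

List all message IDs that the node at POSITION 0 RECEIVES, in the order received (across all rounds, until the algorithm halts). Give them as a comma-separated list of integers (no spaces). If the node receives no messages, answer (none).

Answer: 63,87

Derivation:
Round 1: pos1(id20) recv 80: fwd; pos2(id87) recv 20: drop; pos3(id12) recv 87: fwd; pos4(id63) recv 12: drop; pos0(id80) recv 63: drop
Round 2: pos2(id87) recv 80: drop; pos4(id63) recv 87: fwd
Round 3: pos0(id80) recv 87: fwd
Round 4: pos1(id20) recv 87: fwd
Round 5: pos2(id87) recv 87: ELECTED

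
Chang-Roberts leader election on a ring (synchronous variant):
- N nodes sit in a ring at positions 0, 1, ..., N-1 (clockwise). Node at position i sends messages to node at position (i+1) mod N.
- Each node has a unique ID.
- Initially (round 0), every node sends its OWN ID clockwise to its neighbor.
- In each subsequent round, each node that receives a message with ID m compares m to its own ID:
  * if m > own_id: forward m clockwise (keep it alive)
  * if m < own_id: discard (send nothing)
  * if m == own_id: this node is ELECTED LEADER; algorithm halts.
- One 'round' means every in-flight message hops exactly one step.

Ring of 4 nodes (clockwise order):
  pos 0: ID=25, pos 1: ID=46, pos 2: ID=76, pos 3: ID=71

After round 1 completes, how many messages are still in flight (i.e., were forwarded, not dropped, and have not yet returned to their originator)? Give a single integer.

Answer: 2

Derivation:
Round 1: pos1(id46) recv 25: drop; pos2(id76) recv 46: drop; pos3(id71) recv 76: fwd; pos0(id25) recv 71: fwd
After round 1: 2 messages still in flight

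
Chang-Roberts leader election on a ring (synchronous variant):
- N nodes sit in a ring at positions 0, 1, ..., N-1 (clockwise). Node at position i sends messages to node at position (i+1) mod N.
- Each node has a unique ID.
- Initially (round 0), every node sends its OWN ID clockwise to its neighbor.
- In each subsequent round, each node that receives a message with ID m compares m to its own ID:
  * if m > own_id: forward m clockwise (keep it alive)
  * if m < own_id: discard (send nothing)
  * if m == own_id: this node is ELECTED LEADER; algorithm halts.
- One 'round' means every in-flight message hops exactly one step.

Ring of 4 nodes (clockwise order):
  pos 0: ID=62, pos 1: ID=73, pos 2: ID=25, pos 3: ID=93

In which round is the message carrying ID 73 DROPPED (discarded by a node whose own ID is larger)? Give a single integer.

Answer: 2

Derivation:
Round 1: pos1(id73) recv 62: drop; pos2(id25) recv 73: fwd; pos3(id93) recv 25: drop; pos0(id62) recv 93: fwd
Round 2: pos3(id93) recv 73: drop; pos1(id73) recv 93: fwd
Round 3: pos2(id25) recv 93: fwd
Round 4: pos3(id93) recv 93: ELECTED
Message ID 73 originates at pos 1; dropped at pos 3 in round 2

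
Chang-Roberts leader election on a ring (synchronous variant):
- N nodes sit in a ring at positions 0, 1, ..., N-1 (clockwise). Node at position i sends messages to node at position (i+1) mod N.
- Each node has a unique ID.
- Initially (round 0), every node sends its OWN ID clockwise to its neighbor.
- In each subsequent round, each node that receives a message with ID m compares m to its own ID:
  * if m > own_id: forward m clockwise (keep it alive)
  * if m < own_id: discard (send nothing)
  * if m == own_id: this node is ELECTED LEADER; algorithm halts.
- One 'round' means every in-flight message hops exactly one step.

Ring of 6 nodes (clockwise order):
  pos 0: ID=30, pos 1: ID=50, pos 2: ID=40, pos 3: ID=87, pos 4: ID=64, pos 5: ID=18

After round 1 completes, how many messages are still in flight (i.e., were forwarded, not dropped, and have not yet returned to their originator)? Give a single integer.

Answer: 3

Derivation:
Round 1: pos1(id50) recv 30: drop; pos2(id40) recv 50: fwd; pos3(id87) recv 40: drop; pos4(id64) recv 87: fwd; pos5(id18) recv 64: fwd; pos0(id30) recv 18: drop
After round 1: 3 messages still in flight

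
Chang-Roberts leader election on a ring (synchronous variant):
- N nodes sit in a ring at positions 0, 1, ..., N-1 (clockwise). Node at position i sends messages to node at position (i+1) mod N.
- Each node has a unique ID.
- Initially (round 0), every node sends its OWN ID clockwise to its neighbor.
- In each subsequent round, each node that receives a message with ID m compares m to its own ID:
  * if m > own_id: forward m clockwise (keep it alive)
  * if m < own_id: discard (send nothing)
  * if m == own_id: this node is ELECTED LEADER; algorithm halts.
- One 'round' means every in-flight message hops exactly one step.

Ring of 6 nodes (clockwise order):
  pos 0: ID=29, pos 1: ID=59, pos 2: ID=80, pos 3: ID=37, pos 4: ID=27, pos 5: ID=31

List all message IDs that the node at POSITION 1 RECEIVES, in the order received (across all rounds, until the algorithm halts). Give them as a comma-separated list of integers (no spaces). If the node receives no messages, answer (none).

Answer: 29,31,37,80

Derivation:
Round 1: pos1(id59) recv 29: drop; pos2(id80) recv 59: drop; pos3(id37) recv 80: fwd; pos4(id27) recv 37: fwd; pos5(id31) recv 27: drop; pos0(id29) recv 31: fwd
Round 2: pos4(id27) recv 80: fwd; pos5(id31) recv 37: fwd; pos1(id59) recv 31: drop
Round 3: pos5(id31) recv 80: fwd; pos0(id29) recv 37: fwd
Round 4: pos0(id29) recv 80: fwd; pos1(id59) recv 37: drop
Round 5: pos1(id59) recv 80: fwd
Round 6: pos2(id80) recv 80: ELECTED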